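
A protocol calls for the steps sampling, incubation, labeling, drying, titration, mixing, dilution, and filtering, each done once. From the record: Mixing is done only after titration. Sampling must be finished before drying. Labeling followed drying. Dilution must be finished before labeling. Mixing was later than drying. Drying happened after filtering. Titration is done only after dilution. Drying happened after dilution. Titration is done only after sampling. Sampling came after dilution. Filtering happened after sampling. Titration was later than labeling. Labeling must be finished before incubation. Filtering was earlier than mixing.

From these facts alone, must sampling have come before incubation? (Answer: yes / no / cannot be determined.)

yes

Chain the constraints: sampling → drying → labeling → incubation. Each link is directly stated, so sampling comes before incubation.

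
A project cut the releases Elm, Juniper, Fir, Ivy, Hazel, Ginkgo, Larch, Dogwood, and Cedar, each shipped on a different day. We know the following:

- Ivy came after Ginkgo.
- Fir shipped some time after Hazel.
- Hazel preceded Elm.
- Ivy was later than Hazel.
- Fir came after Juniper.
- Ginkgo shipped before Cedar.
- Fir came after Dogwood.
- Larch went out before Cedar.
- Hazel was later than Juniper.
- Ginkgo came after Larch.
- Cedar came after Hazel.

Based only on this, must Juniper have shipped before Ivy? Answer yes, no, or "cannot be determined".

yes

Chain the constraints: Juniper → Hazel → Ivy. Each link is directly stated, so Juniper comes before Ivy.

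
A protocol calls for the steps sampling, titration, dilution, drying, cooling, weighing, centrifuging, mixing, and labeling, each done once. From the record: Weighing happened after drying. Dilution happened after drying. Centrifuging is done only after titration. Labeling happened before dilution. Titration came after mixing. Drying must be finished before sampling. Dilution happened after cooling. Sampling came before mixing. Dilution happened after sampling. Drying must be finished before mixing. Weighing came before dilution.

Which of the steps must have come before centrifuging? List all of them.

drying, mixing, sampling, titration

Directly stated before centrifuging: titration.
Drying reaches centrifuging via drying → mixing → titration → centrifuging.
Mixing reaches centrifuging via mixing → titration → centrifuging.
Sampling reaches centrifuging via sampling → mixing → titration → centrifuging.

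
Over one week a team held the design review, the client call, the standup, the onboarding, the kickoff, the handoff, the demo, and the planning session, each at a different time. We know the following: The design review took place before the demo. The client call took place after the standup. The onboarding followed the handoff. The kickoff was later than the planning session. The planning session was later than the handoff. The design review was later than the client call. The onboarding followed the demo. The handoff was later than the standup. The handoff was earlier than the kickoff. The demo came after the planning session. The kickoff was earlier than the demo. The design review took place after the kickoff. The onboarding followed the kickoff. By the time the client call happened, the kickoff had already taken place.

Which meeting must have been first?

the standup

The standup has a chain of constraints placing it before every other meeting, so the standup must be first.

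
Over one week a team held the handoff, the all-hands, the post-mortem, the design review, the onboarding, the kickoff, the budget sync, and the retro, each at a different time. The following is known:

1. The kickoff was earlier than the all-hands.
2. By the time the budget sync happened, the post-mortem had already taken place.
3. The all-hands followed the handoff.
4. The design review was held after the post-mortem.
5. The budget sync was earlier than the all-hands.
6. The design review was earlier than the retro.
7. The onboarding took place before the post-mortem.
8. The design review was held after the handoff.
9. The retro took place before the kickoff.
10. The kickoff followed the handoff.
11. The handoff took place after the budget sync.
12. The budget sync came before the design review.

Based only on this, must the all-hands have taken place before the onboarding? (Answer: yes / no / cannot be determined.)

no

Tracing the constraints gives the onboarding → the post-mortem → the budget sync → the all-hands, so the onboarding must come before the all-hands.
That means the all-hands cannot be before the onboarding.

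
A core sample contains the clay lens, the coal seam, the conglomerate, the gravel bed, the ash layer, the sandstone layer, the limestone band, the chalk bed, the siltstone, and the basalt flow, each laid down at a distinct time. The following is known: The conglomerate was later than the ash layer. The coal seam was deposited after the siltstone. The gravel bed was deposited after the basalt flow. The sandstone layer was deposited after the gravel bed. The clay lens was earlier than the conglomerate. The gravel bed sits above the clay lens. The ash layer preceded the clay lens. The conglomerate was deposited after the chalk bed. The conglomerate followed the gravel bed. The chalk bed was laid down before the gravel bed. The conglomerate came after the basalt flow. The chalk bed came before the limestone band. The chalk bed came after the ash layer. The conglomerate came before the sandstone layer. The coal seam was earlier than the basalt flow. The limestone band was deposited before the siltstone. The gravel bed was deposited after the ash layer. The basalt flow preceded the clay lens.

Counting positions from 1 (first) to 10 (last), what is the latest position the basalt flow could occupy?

6

The basalt flow must come before the clay lens, the conglomerate, the gravel bed, and the sandstone layer — 4 layers forced after it.
Everything else can be placed before the basalt flow in some valid order, so the basalt flow can sit as late as position 10 − 4 = 6.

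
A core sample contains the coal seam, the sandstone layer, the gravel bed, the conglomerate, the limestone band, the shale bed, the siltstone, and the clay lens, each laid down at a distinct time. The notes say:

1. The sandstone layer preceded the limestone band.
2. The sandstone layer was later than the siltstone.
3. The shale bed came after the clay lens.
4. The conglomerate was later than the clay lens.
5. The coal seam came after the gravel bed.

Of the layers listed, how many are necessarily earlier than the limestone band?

Directly stated before the limestone band: the sandstone layer.
The siltstone reaches the limestone band via the siltstone → the sandstone layer → the limestone band.
No chain forces the conglomerate (or any of the others) ahead of the limestone band.
That's the sandstone layer and the siltstone — 2 in all.

2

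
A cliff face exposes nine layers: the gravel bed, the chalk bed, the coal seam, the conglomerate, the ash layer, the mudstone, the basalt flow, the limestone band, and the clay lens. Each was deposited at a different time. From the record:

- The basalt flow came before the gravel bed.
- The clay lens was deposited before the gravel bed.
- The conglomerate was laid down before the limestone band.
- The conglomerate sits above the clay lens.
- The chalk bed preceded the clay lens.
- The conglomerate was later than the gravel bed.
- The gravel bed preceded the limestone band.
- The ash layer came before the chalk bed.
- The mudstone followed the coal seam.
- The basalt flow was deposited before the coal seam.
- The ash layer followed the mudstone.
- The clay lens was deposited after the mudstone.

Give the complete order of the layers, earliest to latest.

The constraints fix every adjacent pair, so only one ordering works:
the basalt flow → the coal seam → the mudstone → the ash layer → the chalk bed → the clay lens → the gravel bed → the conglomerate → the limestone band.

the basalt flow, the coal seam, the mudstone, the ash layer, the chalk bed, the clay lens, the gravel bed, the conglomerate, the limestone band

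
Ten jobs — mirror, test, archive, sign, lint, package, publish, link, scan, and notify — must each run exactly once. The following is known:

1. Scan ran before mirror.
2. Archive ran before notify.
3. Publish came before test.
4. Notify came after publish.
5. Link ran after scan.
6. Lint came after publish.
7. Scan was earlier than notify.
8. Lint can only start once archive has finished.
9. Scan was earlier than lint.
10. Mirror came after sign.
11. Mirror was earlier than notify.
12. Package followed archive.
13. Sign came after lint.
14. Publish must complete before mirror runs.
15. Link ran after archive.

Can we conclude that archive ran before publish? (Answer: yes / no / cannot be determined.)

No chain of stated constraints runs from archive to publish, and none runs from publish to archive either.
So the relative order of archive and publish is not fixed by the given facts.

cannot be determined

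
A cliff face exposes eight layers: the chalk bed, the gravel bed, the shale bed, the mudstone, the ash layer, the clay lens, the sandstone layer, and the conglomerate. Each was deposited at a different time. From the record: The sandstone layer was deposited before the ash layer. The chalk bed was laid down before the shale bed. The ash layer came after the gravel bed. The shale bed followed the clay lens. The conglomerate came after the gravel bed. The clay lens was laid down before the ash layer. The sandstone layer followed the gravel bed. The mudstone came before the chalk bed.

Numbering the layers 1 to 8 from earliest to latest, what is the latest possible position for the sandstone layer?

7

The sandstone layer must come before the ash layer — 1 layer forced after it.
Everything else can be placed before the sandstone layer in some valid order, so the sandstone layer can sit as late as position 8 − 1 = 7.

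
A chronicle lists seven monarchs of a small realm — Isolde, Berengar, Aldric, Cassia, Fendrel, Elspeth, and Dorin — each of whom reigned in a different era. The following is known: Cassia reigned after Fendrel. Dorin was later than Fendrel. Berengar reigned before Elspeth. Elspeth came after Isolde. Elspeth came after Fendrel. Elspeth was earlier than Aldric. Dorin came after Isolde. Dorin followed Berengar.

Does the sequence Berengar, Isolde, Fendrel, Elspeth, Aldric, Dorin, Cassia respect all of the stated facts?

yes

Check each stated constraint against the proposed order — e.g. Fendrel is ahead of Cassia; Berengar is ahead of Dorin. Every pair is in the required order; nothing is violated.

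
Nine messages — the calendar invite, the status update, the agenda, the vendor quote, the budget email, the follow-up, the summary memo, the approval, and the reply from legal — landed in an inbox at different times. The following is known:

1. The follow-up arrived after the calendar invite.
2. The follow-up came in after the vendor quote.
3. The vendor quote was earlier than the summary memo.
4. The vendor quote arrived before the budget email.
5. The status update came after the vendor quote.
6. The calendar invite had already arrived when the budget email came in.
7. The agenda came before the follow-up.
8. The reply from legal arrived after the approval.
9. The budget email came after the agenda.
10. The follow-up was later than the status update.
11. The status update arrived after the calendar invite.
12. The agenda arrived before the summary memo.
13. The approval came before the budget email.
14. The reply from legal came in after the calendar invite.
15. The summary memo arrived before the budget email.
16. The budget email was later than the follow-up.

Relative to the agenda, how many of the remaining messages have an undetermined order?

Forced after the agenda: the budget email, the follow-up, and the summary memo.
That leaves the approval, the calendar invite, the reply from legal, the status update, and the vendor quote with no forced order relative to the agenda — 5.

5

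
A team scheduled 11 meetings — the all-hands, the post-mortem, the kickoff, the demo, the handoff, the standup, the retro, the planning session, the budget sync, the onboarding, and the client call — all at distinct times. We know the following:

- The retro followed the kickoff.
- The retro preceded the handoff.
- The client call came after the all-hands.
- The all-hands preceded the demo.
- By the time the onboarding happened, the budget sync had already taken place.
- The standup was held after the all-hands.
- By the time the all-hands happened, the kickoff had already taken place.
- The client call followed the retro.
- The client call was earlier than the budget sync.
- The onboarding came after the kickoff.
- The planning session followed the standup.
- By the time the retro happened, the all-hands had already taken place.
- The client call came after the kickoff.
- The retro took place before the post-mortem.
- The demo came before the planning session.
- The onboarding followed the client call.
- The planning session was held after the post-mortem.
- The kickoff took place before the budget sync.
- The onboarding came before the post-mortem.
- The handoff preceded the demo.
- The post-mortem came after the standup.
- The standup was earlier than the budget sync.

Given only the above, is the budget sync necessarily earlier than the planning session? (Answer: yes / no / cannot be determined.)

yes

Chain the constraints: the budget sync → the onboarding → the post-mortem → the planning session. Each link is directly stated, so the budget sync comes before the planning session.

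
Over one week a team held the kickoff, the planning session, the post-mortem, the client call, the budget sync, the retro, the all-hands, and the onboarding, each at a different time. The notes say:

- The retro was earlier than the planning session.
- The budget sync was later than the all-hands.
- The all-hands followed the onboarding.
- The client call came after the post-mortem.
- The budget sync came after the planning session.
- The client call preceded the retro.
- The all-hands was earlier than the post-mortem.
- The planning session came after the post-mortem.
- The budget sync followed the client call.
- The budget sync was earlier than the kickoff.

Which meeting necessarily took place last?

the kickoff

Every other meeting has a chain of constraints placing it before the kickoff, so the kickoff is last.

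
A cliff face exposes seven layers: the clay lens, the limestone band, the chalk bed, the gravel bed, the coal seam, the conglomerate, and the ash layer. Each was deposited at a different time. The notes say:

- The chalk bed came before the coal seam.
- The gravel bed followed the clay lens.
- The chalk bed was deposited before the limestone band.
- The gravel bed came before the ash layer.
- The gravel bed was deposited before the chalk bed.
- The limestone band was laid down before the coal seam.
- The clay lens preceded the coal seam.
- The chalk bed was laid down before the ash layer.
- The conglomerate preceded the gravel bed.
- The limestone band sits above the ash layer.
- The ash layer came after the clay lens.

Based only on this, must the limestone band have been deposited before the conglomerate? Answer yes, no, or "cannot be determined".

no

Tracing the constraints gives the conglomerate → the gravel bed → the chalk bed → the limestone band, so the conglomerate must come before the limestone band.
That means the limestone band cannot be before the conglomerate.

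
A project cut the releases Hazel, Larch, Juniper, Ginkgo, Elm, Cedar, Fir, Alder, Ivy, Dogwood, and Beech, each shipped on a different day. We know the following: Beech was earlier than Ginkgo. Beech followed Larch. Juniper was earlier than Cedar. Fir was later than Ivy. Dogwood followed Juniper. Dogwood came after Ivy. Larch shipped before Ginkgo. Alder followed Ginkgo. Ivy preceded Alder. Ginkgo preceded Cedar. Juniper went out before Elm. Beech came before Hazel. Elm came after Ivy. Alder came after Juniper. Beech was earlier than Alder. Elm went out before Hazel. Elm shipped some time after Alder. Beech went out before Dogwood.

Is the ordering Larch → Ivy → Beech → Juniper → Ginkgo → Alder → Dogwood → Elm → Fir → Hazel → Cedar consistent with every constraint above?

yes

Check each stated constraint against the proposed order — e.g. Beech is ahead of Hazel; Juniper is ahead of Cedar. Every pair is in the required order; nothing is violated.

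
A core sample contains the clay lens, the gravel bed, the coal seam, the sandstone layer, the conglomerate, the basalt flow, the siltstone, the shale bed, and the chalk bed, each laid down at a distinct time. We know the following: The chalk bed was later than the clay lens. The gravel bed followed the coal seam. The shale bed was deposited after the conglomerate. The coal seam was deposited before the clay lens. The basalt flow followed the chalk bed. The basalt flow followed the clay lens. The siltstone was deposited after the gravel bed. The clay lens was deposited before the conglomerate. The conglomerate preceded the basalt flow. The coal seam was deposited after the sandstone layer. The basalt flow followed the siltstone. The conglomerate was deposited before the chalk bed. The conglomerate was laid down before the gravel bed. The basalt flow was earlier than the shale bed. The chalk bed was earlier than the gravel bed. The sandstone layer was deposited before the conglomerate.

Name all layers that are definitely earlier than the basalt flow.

Directly stated before the basalt flow: the chalk bed, the clay lens, the conglomerate, and the siltstone.
The coal seam reaches the basalt flow via the coal seam → the clay lens → the basalt flow.
The gravel bed reaches the basalt flow via the gravel bed → the siltstone → the basalt flow.
The sandstone layer reaches the basalt flow via the sandstone layer → the conglomerate → the basalt flow.
No chain forces the shale bed ahead of the basalt flow.

the chalk bed, the clay lens, the coal seam, the conglomerate, the gravel bed, the sandstone layer, the siltstone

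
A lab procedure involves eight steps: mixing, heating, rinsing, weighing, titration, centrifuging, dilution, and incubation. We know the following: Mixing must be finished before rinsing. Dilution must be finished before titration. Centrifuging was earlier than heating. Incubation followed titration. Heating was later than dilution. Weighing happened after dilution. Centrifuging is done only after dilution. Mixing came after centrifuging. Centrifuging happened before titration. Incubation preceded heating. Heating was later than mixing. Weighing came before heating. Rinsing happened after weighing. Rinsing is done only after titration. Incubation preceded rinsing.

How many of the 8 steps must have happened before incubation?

Directly stated before incubation: titration.
Centrifuging reaches incubation via centrifuging → titration → incubation.
Dilution reaches incubation via dilution → titration → incubation.
No chain forces weighing (or any of the others) ahead of incubation.
That's centrifuging, dilution, and titration — 3 in all.

3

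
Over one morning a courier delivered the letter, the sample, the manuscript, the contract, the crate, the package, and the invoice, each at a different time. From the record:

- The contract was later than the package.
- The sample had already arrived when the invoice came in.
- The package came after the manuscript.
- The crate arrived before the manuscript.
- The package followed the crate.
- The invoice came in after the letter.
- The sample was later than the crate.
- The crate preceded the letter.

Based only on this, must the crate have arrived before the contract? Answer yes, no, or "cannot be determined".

yes

Chain the constraints: the crate → the package → the contract. Each link is directly stated, so the crate comes before the contract.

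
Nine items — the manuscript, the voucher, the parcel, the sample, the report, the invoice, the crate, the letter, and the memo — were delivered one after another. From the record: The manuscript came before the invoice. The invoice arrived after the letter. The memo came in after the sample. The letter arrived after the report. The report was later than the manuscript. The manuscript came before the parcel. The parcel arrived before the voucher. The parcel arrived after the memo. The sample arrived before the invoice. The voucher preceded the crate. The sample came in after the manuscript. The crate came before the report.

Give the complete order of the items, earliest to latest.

the manuscript, the sample, the memo, the parcel, the voucher, the crate, the report, the letter, the invoice

The constraints fix every adjacent pair, so only one ordering works:
the manuscript → the sample → the memo → the parcel → the voucher → the crate → the report → the letter → the invoice.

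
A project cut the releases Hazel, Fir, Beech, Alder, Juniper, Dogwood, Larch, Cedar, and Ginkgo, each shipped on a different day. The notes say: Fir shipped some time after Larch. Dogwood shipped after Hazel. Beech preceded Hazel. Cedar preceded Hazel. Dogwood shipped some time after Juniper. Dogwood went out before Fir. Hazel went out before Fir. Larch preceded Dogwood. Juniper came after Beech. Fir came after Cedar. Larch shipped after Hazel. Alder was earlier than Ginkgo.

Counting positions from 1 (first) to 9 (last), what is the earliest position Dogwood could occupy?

Beech, Cedar, Hazel, Juniper, and Larch must all come before Dogwood — 5 forced predecessors.
Nothing else is forced ahead of Dogwood, so its earliest slot is position 5 + 1 = 6.

6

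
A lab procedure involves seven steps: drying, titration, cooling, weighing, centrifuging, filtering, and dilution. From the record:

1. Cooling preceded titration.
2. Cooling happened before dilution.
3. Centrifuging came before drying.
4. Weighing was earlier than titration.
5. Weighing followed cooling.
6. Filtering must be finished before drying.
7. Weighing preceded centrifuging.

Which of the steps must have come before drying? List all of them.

Directly stated before drying: centrifuging and filtering.
Cooling reaches drying via cooling → weighing → centrifuging → drying.
Weighing reaches drying via weighing → centrifuging → drying.
No chain forces titration (or any of the others) ahead of drying.

centrifuging, cooling, filtering, weighing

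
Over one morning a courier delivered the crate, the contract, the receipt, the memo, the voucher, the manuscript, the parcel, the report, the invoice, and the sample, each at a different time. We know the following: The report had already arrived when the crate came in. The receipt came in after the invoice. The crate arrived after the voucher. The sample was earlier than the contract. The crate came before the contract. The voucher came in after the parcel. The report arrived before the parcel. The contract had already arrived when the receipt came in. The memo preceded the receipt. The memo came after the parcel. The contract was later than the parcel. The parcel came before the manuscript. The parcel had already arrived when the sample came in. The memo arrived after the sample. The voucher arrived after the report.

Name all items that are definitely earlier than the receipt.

the contract, the crate, the invoice, the memo, the parcel, the report, the sample, the voucher

Directly stated before the receipt: the contract, the invoice, and the memo.
The crate reaches the receipt via the crate → the contract → the receipt.
The parcel reaches the receipt via the parcel → the contract → the receipt.
The report reaches the receipt via the report → the crate → the contract → the receipt.
Likewise the sample and the voucher each reach the receipt by chaining the stated constraints.
No chain forces the manuscript ahead of the receipt.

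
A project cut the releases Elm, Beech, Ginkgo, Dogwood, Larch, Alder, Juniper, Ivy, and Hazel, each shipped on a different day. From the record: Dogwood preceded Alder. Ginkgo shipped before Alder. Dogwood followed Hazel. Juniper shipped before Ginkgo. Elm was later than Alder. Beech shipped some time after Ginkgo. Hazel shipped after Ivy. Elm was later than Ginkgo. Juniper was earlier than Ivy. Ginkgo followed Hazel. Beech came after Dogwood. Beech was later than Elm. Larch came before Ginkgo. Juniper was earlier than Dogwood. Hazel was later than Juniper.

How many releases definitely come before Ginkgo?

4

Directly stated before Ginkgo: Hazel, Juniper, and Larch.
Ivy reaches Ginkgo via Ivy → Hazel → Ginkgo.
No chain forces Beech (or any of the others) ahead of Ginkgo.
That's Hazel, Ivy, Juniper, and Larch — 4 in all.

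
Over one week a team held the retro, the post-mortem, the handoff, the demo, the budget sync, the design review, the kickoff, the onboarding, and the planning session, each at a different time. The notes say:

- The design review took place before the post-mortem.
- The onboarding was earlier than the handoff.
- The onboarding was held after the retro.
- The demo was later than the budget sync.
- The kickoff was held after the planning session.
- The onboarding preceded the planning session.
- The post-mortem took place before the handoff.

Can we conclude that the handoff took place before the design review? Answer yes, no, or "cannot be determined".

Tracing the constraints gives the design review → the post-mortem → the handoff, so the design review must come before the handoff.
That means the handoff cannot be before the design review.

no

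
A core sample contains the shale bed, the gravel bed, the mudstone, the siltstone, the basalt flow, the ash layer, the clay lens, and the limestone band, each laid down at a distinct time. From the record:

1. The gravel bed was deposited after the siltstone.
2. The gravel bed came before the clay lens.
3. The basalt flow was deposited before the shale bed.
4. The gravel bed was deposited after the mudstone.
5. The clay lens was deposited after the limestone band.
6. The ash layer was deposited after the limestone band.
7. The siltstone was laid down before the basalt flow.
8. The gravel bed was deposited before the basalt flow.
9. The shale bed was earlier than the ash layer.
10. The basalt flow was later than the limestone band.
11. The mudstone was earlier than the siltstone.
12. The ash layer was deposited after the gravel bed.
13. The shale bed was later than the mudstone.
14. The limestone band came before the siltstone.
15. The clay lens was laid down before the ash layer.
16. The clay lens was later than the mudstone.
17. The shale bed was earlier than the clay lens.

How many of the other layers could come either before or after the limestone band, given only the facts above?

1

Forced after the limestone band: the ash layer, the basalt flow, the clay lens, the gravel bed, the shale bed, and the siltstone.
That leaves the mudstone with no forced order relative to the limestone band — 1.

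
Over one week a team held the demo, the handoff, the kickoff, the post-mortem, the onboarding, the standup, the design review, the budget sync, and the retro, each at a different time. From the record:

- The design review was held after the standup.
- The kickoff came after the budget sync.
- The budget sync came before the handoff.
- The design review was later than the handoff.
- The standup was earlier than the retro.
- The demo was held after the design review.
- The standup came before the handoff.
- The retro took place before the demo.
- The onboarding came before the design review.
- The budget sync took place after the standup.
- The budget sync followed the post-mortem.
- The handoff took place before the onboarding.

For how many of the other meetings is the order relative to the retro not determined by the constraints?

6

Forced before the retro: the standup; forced after the retro: the demo.
That leaves the budget sync, the design review, the handoff, the kickoff, the onboarding, and the post-mortem with no forced order relative to the retro — 6.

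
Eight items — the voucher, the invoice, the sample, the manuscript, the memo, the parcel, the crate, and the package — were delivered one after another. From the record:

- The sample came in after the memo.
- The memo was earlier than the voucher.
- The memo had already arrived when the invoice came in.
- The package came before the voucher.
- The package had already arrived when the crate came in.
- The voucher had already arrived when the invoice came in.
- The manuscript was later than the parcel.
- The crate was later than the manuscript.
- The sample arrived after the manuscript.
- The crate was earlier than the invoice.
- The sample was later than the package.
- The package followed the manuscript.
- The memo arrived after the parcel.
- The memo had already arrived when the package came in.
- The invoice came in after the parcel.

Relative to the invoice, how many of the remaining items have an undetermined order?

1

Forced before the invoice: the crate, the manuscript, the memo, the package, the parcel, and the voucher.
That leaves the sample with no forced order relative to the invoice — 1.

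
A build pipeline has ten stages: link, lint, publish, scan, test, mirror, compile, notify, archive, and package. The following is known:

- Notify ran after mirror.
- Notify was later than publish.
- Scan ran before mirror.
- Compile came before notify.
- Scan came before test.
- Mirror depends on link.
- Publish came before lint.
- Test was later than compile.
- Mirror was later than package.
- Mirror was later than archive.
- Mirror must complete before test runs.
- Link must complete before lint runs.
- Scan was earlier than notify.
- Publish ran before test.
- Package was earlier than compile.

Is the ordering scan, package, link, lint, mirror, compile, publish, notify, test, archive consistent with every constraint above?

The constraints require archive before mirror, but in the proposed sequence mirror appears ahead of archive. That one violation is enough.

no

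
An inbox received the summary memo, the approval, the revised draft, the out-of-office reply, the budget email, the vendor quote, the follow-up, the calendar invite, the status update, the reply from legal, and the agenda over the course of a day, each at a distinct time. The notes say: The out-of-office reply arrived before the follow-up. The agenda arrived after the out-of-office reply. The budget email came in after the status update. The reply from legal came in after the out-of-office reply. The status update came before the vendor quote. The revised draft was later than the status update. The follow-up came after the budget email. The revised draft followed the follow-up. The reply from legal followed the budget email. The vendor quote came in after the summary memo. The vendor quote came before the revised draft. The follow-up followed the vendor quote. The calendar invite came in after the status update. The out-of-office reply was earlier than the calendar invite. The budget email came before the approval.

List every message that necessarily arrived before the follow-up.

the budget email, the out-of-office reply, the status update, the summary memo, the vendor quote

Directly stated before the follow-up: the budget email, the out-of-office reply, and the vendor quote.
The status update reaches the follow-up via the status update → the budget email → the follow-up.
The summary memo reaches the follow-up via the summary memo → the vendor quote → the follow-up.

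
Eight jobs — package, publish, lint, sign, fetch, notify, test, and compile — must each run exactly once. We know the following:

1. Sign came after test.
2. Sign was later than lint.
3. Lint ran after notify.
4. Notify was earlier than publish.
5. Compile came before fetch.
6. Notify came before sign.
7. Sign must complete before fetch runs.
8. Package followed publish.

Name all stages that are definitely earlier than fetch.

Directly stated before fetch: compile and sign.
Lint reaches fetch via lint → sign → fetch.
Notify reaches fetch via notify → sign → fetch.
Test reaches fetch via test → sign → fetch.

compile, lint, notify, sign, test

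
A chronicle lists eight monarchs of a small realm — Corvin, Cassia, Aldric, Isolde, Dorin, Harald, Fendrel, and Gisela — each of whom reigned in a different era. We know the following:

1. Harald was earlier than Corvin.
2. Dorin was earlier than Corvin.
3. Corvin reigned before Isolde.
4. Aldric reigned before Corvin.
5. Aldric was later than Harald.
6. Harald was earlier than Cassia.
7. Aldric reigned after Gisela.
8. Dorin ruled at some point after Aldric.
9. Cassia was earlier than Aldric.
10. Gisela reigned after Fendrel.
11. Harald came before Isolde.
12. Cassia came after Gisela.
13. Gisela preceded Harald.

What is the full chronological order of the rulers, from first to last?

The constraints fix every adjacent pair, so only one ordering works:
Fendrel → Gisela → Harald → Cassia → Aldric → Dorin → Corvin → Isolde.

Fendrel, Gisela, Harald, Cassia, Aldric, Dorin, Corvin, Isolde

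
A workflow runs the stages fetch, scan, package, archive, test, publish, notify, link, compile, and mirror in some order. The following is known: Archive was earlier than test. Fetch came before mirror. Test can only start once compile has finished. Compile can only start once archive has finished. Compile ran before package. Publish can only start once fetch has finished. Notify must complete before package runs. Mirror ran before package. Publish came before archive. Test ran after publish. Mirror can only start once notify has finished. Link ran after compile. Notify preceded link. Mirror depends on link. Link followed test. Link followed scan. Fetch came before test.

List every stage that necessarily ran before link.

Directly stated before link: compile, notify, scan, and test.
Archive reaches link via archive → compile → link.
Fetch reaches link via fetch → test → link.
Publish reaches link via publish → test → link.
No chain forces package (or any of the others) ahead of link.

archive, compile, fetch, notify, publish, scan, test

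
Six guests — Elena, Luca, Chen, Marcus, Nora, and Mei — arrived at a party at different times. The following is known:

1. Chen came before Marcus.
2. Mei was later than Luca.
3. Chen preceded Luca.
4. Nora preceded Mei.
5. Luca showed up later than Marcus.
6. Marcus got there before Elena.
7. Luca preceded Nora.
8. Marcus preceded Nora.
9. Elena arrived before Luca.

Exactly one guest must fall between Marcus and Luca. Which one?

Tracing the constraints gives Marcus → Elena → Luca, so Elena sits after Marcus and before Luca.
No other guest is forced both after Marcus and before Luca.

Elena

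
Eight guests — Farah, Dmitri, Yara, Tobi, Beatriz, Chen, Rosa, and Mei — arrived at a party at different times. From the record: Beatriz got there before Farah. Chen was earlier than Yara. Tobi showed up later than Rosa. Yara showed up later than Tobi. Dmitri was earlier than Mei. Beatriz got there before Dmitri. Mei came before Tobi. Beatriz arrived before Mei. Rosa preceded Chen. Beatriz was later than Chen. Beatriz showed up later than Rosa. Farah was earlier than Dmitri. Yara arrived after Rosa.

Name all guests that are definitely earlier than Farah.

Directly stated before Farah: Beatriz.
Chen reaches Farah via Chen → Beatriz → Farah.
Rosa reaches Farah via Rosa → Beatriz → Farah.
No chain forces Yara (or any of the others) ahead of Farah.

Beatriz, Chen, Rosa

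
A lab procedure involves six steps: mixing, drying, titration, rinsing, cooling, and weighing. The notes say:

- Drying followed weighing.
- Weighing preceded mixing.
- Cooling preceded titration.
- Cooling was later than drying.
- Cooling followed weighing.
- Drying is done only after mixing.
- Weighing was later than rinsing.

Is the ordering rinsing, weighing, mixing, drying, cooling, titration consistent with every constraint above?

Check each stated constraint against the proposed order — e.g. weighing is ahead of drying; weighing is ahead of cooling. Every pair is in the required order; nothing is violated.

yes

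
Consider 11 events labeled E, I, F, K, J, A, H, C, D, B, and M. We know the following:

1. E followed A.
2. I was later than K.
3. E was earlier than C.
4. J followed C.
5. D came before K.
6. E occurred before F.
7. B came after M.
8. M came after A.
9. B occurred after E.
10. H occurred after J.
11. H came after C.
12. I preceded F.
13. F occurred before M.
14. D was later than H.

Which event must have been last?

Every other event has a chain of constraints placing it before B, so B is last.

B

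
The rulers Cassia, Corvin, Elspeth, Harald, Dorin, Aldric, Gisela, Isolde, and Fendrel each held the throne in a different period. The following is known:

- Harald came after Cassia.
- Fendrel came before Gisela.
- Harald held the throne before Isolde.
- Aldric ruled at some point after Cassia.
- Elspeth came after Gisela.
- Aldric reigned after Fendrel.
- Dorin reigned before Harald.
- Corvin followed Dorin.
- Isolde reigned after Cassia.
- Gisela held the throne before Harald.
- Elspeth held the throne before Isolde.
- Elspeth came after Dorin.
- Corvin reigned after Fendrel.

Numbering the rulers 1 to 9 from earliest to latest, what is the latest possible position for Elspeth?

8

Elspeth must come before Isolde — 1 ruler forced after them.
Everything else can be placed before Elspeth in some valid order, so Elspeth can sit as late as position 9 − 1 = 8.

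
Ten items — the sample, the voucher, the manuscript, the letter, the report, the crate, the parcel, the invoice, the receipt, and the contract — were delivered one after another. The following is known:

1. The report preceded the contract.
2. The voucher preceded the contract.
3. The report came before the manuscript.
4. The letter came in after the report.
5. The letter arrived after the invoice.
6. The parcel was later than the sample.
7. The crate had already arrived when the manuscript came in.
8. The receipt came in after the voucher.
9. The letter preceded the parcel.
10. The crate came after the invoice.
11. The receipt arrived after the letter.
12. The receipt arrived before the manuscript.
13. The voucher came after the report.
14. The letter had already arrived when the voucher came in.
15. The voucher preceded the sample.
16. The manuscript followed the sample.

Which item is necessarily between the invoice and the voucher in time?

Tracing the constraints gives the invoice → the letter → the voucher, so the letter sits after the invoice and before the voucher.
No other item is forced both after the invoice and before the voucher.

the letter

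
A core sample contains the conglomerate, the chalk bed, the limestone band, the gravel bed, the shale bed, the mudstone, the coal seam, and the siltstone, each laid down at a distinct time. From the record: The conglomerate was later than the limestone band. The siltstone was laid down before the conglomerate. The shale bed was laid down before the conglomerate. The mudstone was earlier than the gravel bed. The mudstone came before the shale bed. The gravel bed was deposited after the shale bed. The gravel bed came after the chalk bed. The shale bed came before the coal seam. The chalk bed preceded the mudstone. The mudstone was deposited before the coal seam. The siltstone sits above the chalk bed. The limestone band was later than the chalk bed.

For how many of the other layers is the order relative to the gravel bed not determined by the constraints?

4

Forced before the gravel bed: the chalk bed, the mudstone, and the shale bed.
That leaves the coal seam, the conglomerate, the limestone band, and the siltstone with no forced order relative to the gravel bed — 4.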